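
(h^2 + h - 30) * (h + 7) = h^3 + 8*h^2 - 23*h - 210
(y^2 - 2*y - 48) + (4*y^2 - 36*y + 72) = 5*y^2 - 38*y + 24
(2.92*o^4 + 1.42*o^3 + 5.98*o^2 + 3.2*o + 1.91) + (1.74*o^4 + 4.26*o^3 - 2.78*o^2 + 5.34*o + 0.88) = 4.66*o^4 + 5.68*o^3 + 3.2*o^2 + 8.54*o + 2.79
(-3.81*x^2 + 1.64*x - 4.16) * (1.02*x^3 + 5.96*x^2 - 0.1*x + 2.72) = -3.8862*x^5 - 21.0348*x^4 + 5.9122*x^3 - 35.3208*x^2 + 4.8768*x - 11.3152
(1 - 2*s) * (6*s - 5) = -12*s^2 + 16*s - 5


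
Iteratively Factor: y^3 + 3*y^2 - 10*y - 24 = (y - 3)*(y^2 + 6*y + 8) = (y - 3)*(y + 2)*(y + 4)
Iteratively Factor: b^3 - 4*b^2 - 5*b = (b + 1)*(b^2 - 5*b) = (b - 5)*(b + 1)*(b)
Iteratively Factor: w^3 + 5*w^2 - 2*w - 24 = (w + 3)*(w^2 + 2*w - 8) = (w - 2)*(w + 3)*(w + 4)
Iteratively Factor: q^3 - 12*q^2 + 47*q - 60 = (q - 4)*(q^2 - 8*q + 15) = (q - 4)*(q - 3)*(q - 5)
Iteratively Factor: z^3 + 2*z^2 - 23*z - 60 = (z - 5)*(z^2 + 7*z + 12) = (z - 5)*(z + 4)*(z + 3)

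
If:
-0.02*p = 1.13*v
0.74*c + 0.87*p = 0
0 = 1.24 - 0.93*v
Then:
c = 88.57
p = -75.33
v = 1.33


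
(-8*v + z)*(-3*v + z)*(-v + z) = -24*v^3 + 35*v^2*z - 12*v*z^2 + z^3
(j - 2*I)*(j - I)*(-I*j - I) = -I*j^3 - 3*j^2 - I*j^2 - 3*j + 2*I*j + 2*I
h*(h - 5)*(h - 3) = h^3 - 8*h^2 + 15*h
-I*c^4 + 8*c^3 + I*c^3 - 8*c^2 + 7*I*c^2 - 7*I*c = c*(c - 1)*(c + 7*I)*(-I*c + 1)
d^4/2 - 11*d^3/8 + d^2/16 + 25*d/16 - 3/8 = (d/2 + 1/2)*(d - 2)*(d - 3/2)*(d - 1/4)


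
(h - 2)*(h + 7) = h^2 + 5*h - 14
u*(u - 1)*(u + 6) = u^3 + 5*u^2 - 6*u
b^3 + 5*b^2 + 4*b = b*(b + 1)*(b + 4)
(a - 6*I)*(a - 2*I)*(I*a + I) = I*a^3 + 8*a^2 + I*a^2 + 8*a - 12*I*a - 12*I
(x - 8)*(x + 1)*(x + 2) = x^3 - 5*x^2 - 22*x - 16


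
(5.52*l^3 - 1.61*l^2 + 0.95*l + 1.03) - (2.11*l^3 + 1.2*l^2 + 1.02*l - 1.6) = 3.41*l^3 - 2.81*l^2 - 0.0700000000000001*l + 2.63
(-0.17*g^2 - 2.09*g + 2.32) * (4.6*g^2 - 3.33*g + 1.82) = -0.782*g^4 - 9.0479*g^3 + 17.3223*g^2 - 11.5294*g + 4.2224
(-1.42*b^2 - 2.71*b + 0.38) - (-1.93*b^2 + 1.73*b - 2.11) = 0.51*b^2 - 4.44*b + 2.49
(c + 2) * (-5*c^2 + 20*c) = -5*c^3 + 10*c^2 + 40*c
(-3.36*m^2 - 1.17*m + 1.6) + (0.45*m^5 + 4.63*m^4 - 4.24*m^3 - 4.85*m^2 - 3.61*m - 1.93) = 0.45*m^5 + 4.63*m^4 - 4.24*m^3 - 8.21*m^2 - 4.78*m - 0.33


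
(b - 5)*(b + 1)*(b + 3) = b^3 - b^2 - 17*b - 15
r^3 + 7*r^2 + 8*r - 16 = (r - 1)*(r + 4)^2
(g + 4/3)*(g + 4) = g^2 + 16*g/3 + 16/3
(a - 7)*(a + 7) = a^2 - 49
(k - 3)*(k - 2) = k^2 - 5*k + 6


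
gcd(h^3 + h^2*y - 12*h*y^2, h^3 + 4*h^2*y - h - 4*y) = h + 4*y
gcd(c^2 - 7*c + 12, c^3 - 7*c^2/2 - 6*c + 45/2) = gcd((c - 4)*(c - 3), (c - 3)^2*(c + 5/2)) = c - 3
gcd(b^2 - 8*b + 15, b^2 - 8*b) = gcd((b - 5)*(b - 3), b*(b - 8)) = 1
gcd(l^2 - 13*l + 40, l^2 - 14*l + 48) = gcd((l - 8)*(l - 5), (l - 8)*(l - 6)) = l - 8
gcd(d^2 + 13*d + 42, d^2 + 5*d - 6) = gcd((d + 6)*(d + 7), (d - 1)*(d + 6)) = d + 6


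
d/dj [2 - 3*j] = -3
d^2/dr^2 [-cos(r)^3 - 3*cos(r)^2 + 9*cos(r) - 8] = -33*cos(r)/4 + 6*cos(2*r) + 9*cos(3*r)/4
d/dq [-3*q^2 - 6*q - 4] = -6*q - 6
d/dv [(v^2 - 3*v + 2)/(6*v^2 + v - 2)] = (19*v^2 - 28*v + 4)/(36*v^4 + 12*v^3 - 23*v^2 - 4*v + 4)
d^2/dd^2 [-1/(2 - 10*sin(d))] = 5*(-5*sin(d)^2 - sin(d) + 10)/(2*(5*sin(d) - 1)^3)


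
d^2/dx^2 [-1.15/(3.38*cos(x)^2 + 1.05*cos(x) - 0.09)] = (52.55224*(1 - cos(x)^2)^2 + 12.24405*cos(x)^3 + 28.943315*cos(x)^2 - 24.379425*cos(x) - 55.78765)/(3.38*cos(x)^2 + 1.05*cos(x) - 0.09)^3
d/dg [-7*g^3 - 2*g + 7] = -21*g^2 - 2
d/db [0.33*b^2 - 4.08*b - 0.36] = 0.66*b - 4.08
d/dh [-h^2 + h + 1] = 1 - 2*h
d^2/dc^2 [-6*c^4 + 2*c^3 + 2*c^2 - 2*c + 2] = -72*c^2 + 12*c + 4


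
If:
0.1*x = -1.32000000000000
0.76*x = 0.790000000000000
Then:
No Solution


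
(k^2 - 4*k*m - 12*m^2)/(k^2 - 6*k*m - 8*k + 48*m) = (k + 2*m)/(k - 8)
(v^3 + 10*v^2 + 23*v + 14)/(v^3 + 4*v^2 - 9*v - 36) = (v^3 + 10*v^2 + 23*v + 14)/(v^3 + 4*v^2 - 9*v - 36)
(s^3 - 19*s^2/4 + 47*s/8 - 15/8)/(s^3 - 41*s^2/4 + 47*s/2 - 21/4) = (8*s^2 - 14*s + 5)/(2*(4*s^2 - 29*s + 7))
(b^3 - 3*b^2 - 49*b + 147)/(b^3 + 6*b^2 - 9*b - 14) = (b^2 - 10*b + 21)/(b^2 - b - 2)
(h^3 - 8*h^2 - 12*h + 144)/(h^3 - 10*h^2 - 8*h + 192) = (h - 6)/(h - 8)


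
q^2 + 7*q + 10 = (q + 2)*(q + 5)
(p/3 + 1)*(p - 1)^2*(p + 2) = p^4/3 + p^3 - p^2 - 7*p/3 + 2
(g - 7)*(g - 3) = g^2 - 10*g + 21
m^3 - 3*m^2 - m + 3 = (m - 3)*(m - 1)*(m + 1)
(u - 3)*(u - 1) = u^2 - 4*u + 3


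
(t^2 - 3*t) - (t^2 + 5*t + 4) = -8*t - 4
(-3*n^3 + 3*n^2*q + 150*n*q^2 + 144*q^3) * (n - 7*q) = -3*n^4 + 24*n^3*q + 129*n^2*q^2 - 906*n*q^3 - 1008*q^4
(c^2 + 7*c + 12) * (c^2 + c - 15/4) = c^4 + 8*c^3 + 61*c^2/4 - 57*c/4 - 45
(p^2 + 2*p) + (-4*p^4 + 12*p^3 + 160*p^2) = -4*p^4 + 12*p^3 + 161*p^2 + 2*p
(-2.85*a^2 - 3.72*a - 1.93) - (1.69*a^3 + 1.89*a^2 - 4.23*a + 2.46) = -1.69*a^3 - 4.74*a^2 + 0.51*a - 4.39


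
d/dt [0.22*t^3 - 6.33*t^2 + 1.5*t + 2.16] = 0.66*t^2 - 12.66*t + 1.5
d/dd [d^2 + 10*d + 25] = 2*d + 10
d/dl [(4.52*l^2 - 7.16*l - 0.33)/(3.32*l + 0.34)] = (15.0064*l^2 + 3.0736*l - 1.3388)/(11.0224*l^2 + 2.2576*l + 0.1156)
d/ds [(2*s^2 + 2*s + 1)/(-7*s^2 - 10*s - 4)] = 2*(-3*s^2 - s + 1)/(49*s^4 + 140*s^3 + 156*s^2 + 80*s + 16)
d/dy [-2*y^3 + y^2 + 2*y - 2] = -6*y^2 + 2*y + 2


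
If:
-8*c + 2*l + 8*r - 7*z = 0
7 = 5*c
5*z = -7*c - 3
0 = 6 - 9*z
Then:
No Solution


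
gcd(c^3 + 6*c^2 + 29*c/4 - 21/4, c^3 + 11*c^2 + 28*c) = 1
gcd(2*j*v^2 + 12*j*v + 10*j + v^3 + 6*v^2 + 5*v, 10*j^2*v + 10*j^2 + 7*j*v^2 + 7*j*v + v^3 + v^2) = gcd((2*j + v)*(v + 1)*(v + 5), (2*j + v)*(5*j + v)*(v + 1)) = 2*j*v + 2*j + v^2 + v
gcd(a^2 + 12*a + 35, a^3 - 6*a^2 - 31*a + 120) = a + 5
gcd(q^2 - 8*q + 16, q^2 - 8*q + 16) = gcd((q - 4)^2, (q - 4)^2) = q^2 - 8*q + 16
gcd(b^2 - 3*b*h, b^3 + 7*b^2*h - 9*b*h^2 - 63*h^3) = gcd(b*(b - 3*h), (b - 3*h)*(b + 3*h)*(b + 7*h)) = b - 3*h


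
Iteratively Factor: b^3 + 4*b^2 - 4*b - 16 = (b + 2)*(b^2 + 2*b - 8) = (b - 2)*(b + 2)*(b + 4)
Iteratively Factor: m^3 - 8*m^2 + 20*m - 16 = (m - 2)*(m^2 - 6*m + 8) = (m - 4)*(m - 2)*(m - 2)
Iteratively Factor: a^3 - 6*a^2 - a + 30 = (a - 3)*(a^2 - 3*a - 10) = (a - 3)*(a + 2)*(a - 5)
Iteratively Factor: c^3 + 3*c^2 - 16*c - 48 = (c - 4)*(c^2 + 7*c + 12) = (c - 4)*(c + 3)*(c + 4)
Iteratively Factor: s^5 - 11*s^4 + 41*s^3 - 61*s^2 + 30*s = (s - 5)*(s^4 - 6*s^3 + 11*s^2 - 6*s) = s*(s - 5)*(s^3 - 6*s^2 + 11*s - 6) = s*(s - 5)*(s - 1)*(s^2 - 5*s + 6) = s*(s - 5)*(s - 2)*(s - 1)*(s - 3)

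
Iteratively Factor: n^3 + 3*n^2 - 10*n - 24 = (n - 3)*(n^2 + 6*n + 8) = (n - 3)*(n + 2)*(n + 4)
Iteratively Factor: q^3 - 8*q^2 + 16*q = (q - 4)*(q^2 - 4*q) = q*(q - 4)*(q - 4)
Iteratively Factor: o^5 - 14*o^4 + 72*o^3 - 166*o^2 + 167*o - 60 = (o - 5)*(o^4 - 9*o^3 + 27*o^2 - 31*o + 12) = (o - 5)*(o - 1)*(o^3 - 8*o^2 + 19*o - 12) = (o - 5)*(o - 4)*(o - 1)*(o^2 - 4*o + 3) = (o - 5)*(o - 4)*(o - 3)*(o - 1)*(o - 1)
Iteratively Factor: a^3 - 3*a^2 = (a)*(a^2 - 3*a) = a^2*(a - 3)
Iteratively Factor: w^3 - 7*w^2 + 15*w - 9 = (w - 3)*(w^2 - 4*w + 3) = (w - 3)^2*(w - 1)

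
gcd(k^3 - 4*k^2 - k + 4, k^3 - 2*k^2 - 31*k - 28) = k + 1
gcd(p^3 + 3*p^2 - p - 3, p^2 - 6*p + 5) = p - 1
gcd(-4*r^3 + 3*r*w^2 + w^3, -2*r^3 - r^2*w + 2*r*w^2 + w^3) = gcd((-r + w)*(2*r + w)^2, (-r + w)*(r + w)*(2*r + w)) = 2*r^2 - r*w - w^2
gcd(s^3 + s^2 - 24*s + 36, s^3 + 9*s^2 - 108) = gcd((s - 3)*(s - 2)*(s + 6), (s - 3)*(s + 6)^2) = s^2 + 3*s - 18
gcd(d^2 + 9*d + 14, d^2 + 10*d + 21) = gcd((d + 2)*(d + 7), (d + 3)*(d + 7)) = d + 7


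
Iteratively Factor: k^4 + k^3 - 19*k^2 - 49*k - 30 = (k - 5)*(k^3 + 6*k^2 + 11*k + 6) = (k - 5)*(k + 1)*(k^2 + 5*k + 6) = (k - 5)*(k + 1)*(k + 2)*(k + 3)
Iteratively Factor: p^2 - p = (p)*(p - 1)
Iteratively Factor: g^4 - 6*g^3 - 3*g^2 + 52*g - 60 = (g - 2)*(g^3 - 4*g^2 - 11*g + 30) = (g - 5)*(g - 2)*(g^2 + g - 6) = (g - 5)*(g - 2)*(g + 3)*(g - 2)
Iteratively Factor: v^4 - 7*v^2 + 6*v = (v + 3)*(v^3 - 3*v^2 + 2*v) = v*(v + 3)*(v^2 - 3*v + 2) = v*(v - 1)*(v + 3)*(v - 2)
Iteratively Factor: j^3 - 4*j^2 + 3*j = (j - 3)*(j^2 - j) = j*(j - 3)*(j - 1)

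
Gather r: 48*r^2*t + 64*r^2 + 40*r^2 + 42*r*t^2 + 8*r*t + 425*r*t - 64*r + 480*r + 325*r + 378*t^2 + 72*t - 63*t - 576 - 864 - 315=r^2*(48*t + 104) + r*(42*t^2 + 433*t + 741) + 378*t^2 + 9*t - 1755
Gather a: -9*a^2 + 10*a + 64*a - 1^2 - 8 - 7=-9*a^2 + 74*a - 16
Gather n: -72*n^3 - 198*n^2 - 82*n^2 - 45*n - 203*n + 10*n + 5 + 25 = -72*n^3 - 280*n^2 - 238*n + 30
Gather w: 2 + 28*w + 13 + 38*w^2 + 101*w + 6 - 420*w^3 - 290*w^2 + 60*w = -420*w^3 - 252*w^2 + 189*w + 21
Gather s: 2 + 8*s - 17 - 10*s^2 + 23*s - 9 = -10*s^2 + 31*s - 24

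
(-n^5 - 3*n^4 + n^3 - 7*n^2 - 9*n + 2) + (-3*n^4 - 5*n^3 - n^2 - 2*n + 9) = -n^5 - 6*n^4 - 4*n^3 - 8*n^2 - 11*n + 11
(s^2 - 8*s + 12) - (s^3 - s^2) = -s^3 + 2*s^2 - 8*s + 12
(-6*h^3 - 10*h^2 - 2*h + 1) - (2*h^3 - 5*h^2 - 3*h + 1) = -8*h^3 - 5*h^2 + h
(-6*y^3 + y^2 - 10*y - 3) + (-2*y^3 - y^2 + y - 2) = -8*y^3 - 9*y - 5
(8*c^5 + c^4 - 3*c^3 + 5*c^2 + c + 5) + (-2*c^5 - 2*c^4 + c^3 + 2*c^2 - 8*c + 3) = 6*c^5 - c^4 - 2*c^3 + 7*c^2 - 7*c + 8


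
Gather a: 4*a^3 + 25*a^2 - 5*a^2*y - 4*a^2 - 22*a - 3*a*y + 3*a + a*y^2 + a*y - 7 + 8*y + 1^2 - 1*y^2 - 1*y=4*a^3 + a^2*(21 - 5*y) + a*(y^2 - 2*y - 19) - y^2 + 7*y - 6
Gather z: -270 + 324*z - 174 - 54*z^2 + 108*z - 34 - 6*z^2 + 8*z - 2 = -60*z^2 + 440*z - 480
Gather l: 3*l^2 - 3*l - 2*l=3*l^2 - 5*l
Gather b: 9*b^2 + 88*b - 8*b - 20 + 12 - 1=9*b^2 + 80*b - 9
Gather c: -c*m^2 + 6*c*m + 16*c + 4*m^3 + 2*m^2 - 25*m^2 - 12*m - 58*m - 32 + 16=c*(-m^2 + 6*m + 16) + 4*m^3 - 23*m^2 - 70*m - 16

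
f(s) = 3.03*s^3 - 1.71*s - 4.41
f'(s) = 9.09*s^2 - 1.71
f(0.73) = -4.48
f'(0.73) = 3.13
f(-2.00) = -25.23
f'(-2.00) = 34.65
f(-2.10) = -28.88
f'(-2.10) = 38.38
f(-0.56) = -3.98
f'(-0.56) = 1.14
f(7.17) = 1100.19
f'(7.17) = 465.60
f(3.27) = 95.94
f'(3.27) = 95.49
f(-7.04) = -1049.58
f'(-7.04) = 448.80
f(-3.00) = -81.09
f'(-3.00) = 80.10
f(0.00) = -4.41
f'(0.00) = -1.71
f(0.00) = -4.41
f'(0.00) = -1.71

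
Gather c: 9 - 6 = 3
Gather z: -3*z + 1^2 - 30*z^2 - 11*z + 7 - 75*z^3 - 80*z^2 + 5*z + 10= -75*z^3 - 110*z^2 - 9*z + 18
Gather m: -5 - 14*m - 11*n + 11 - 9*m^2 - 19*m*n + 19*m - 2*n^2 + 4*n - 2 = -9*m^2 + m*(5 - 19*n) - 2*n^2 - 7*n + 4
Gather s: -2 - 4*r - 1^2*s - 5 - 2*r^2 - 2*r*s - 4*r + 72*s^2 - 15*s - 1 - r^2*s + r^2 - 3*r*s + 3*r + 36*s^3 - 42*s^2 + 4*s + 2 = -r^2 - 5*r + 36*s^3 + 30*s^2 + s*(-r^2 - 5*r - 12) - 6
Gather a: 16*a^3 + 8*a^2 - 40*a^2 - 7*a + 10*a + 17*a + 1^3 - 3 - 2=16*a^3 - 32*a^2 + 20*a - 4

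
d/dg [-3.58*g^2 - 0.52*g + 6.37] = -7.16*g - 0.52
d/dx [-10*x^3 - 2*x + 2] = -30*x^2 - 2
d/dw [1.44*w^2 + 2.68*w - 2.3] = 2.88*w + 2.68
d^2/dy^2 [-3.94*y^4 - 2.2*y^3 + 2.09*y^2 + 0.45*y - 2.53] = -47.28*y^2 - 13.2*y + 4.18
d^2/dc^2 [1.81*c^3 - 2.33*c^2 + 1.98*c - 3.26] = 10.86*c - 4.66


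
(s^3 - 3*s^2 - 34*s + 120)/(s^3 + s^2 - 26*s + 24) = (s - 5)/(s - 1)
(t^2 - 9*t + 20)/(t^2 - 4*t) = (t - 5)/t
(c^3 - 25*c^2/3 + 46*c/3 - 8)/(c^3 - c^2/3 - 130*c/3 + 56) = (c - 1)/(c + 7)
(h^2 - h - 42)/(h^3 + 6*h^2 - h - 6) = (h - 7)/(h^2 - 1)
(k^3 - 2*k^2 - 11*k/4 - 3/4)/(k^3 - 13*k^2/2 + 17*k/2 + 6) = (k + 1/2)/(k - 4)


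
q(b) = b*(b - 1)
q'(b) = 2*b - 1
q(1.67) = 1.12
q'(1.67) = 2.34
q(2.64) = 4.33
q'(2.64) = 4.28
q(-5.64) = 37.45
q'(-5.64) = -12.28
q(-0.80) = 1.44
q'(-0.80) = -2.60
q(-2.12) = 6.61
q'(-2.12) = -5.24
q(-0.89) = 1.68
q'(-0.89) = -2.78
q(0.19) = -0.15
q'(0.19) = -0.62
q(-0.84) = 1.55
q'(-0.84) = -2.68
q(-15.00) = 240.00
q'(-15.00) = -31.00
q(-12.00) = 156.00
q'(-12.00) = -25.00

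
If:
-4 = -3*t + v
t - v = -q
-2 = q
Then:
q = -2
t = 1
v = -1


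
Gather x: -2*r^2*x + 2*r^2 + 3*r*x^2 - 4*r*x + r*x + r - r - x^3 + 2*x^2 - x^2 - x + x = 2*r^2 - x^3 + x^2*(3*r + 1) + x*(-2*r^2 - 3*r)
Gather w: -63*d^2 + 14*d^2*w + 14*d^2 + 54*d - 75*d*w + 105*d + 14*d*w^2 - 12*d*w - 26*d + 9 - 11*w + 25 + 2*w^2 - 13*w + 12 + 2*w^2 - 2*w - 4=-49*d^2 + 133*d + w^2*(14*d + 4) + w*(14*d^2 - 87*d - 26) + 42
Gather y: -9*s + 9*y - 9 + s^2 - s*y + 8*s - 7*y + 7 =s^2 - s + y*(2 - s) - 2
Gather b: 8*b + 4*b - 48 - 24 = 12*b - 72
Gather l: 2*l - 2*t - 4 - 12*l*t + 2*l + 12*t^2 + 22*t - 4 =l*(4 - 12*t) + 12*t^2 + 20*t - 8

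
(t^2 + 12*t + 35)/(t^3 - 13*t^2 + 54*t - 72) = (t^2 + 12*t + 35)/(t^3 - 13*t^2 + 54*t - 72)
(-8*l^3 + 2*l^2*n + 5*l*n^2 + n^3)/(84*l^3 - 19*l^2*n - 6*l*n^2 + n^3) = (-2*l^2 + l*n + n^2)/(21*l^2 - 10*l*n + n^2)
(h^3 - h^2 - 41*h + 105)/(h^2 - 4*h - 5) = (h^2 + 4*h - 21)/(h + 1)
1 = 1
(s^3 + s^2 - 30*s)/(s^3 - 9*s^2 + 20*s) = (s + 6)/(s - 4)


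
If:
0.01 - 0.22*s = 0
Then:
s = 0.05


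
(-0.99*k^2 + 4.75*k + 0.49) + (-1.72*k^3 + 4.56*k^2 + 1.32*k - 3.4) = -1.72*k^3 + 3.57*k^2 + 6.07*k - 2.91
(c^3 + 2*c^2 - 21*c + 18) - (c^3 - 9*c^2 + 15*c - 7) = 11*c^2 - 36*c + 25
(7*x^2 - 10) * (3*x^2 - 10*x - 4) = 21*x^4 - 70*x^3 - 58*x^2 + 100*x + 40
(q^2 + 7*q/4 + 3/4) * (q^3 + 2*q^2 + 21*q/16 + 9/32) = q^5 + 15*q^4/4 + 89*q^3/16 + 261*q^2/64 + 189*q/128 + 27/128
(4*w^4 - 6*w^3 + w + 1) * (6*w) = 24*w^5 - 36*w^4 + 6*w^2 + 6*w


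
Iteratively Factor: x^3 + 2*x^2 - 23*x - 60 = (x + 3)*(x^2 - x - 20) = (x + 3)*(x + 4)*(x - 5)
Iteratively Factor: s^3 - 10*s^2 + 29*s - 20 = (s - 5)*(s^2 - 5*s + 4) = (s - 5)*(s - 4)*(s - 1)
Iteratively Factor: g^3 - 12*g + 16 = (g - 2)*(g^2 + 2*g - 8) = (g - 2)*(g + 4)*(g - 2)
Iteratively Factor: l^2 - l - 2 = (l - 2)*(l + 1)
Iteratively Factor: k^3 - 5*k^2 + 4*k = (k - 1)*(k^2 - 4*k) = (k - 4)*(k - 1)*(k)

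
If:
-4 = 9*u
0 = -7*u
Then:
No Solution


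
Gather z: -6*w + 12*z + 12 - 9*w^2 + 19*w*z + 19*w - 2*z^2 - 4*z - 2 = -9*w^2 + 13*w - 2*z^2 + z*(19*w + 8) + 10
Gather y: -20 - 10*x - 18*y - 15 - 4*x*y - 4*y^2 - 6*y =-10*x - 4*y^2 + y*(-4*x - 24) - 35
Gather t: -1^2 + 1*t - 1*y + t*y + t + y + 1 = t*(y + 2)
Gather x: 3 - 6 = -3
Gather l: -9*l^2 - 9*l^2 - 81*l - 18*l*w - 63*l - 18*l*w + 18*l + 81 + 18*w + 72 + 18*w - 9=-18*l^2 + l*(-36*w - 126) + 36*w + 144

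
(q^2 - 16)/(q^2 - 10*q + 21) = (q^2 - 16)/(q^2 - 10*q + 21)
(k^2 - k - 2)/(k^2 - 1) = (k - 2)/(k - 1)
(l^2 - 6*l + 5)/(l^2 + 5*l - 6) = (l - 5)/(l + 6)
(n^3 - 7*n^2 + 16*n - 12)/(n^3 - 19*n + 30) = (n - 2)/(n + 5)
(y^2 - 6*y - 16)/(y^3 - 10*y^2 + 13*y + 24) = (y + 2)/(y^2 - 2*y - 3)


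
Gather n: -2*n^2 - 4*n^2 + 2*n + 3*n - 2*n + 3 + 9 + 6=-6*n^2 + 3*n + 18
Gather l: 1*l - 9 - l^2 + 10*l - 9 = -l^2 + 11*l - 18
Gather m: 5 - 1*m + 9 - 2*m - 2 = 12 - 3*m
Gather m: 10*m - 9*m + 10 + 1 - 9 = m + 2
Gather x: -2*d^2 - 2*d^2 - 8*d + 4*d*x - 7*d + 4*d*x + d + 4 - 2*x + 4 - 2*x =-4*d^2 - 14*d + x*(8*d - 4) + 8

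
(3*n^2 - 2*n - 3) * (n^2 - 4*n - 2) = 3*n^4 - 14*n^3 - n^2 + 16*n + 6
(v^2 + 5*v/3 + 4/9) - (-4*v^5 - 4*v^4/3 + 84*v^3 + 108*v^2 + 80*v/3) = 4*v^5 + 4*v^4/3 - 84*v^3 - 107*v^2 - 25*v + 4/9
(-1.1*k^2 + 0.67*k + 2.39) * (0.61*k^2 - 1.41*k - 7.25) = -0.671*k^4 + 1.9597*k^3 + 8.4882*k^2 - 8.2274*k - 17.3275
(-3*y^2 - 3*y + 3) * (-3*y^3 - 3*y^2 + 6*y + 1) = 9*y^5 + 18*y^4 - 18*y^3 - 30*y^2 + 15*y + 3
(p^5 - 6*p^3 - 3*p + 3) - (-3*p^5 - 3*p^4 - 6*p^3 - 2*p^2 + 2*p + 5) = 4*p^5 + 3*p^4 + 2*p^2 - 5*p - 2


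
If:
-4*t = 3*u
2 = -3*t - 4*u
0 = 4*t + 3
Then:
No Solution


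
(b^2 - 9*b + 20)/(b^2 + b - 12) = (b^2 - 9*b + 20)/(b^2 + b - 12)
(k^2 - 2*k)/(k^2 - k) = (k - 2)/(k - 1)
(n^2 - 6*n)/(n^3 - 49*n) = (n - 6)/(n^2 - 49)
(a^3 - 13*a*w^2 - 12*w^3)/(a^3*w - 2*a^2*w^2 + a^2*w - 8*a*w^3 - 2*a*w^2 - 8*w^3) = (a^2 + 4*a*w + 3*w^2)/(w*(a^2 + 2*a*w + a + 2*w))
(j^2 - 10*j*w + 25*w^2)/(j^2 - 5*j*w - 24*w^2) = (-j^2 + 10*j*w - 25*w^2)/(-j^2 + 5*j*w + 24*w^2)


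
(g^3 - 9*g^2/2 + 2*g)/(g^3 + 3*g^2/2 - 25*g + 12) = g/(g + 6)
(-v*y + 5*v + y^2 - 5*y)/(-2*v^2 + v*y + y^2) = (y - 5)/(2*v + y)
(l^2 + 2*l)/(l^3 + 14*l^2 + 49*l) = (l + 2)/(l^2 + 14*l + 49)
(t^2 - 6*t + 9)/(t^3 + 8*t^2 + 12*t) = (t^2 - 6*t + 9)/(t*(t^2 + 8*t + 12))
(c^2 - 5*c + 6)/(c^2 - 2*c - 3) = (c - 2)/(c + 1)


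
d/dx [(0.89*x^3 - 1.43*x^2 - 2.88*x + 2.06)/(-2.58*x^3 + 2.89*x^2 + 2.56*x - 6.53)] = (-1.1173*x^4 - 10.304*x^3 + 3.17170000000001*x^2 + 6.769*x + 13.5328)/(6.6564*x^6 - 14.9124*x^5 - 4.8575*x^4 + 48.4916*x^3 - 31.1898*x^2 - 33.4336*x + 42.6409)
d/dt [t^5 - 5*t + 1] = 5*t^4 - 5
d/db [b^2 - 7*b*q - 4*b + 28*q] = 2*b - 7*q - 4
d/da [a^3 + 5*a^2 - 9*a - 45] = 3*a^2 + 10*a - 9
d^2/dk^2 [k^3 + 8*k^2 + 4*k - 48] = 6*k + 16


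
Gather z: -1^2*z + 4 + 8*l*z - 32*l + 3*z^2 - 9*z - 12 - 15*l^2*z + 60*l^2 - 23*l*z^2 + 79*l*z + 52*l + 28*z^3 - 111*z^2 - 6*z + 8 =60*l^2 + 20*l + 28*z^3 + z^2*(-23*l - 108) + z*(-15*l^2 + 87*l - 16)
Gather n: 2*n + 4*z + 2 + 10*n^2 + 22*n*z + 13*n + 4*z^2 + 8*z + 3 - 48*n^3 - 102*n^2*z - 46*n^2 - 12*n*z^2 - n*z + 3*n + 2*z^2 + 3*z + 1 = -48*n^3 + n^2*(-102*z - 36) + n*(-12*z^2 + 21*z + 18) + 6*z^2 + 15*z + 6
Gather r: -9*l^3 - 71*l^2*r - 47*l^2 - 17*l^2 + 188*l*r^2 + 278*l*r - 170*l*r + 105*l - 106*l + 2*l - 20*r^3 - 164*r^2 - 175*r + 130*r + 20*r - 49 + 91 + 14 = -9*l^3 - 64*l^2 + l - 20*r^3 + r^2*(188*l - 164) + r*(-71*l^2 + 108*l - 25) + 56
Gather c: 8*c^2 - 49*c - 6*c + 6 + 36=8*c^2 - 55*c + 42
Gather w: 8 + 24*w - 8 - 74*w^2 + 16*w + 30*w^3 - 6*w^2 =30*w^3 - 80*w^2 + 40*w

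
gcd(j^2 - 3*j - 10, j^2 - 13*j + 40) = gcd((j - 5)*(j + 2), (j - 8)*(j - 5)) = j - 5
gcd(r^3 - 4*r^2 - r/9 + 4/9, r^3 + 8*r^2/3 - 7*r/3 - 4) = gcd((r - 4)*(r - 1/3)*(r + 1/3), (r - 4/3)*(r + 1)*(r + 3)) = 1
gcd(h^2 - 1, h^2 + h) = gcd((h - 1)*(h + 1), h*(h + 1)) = h + 1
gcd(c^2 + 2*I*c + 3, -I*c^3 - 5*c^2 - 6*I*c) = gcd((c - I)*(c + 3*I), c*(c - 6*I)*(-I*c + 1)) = 1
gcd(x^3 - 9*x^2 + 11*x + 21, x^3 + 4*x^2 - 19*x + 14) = 1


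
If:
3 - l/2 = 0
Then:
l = 6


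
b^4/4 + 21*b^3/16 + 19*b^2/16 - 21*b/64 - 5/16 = (b/4 + 1)*(b - 1/2)*(b + 1/2)*(b + 5/4)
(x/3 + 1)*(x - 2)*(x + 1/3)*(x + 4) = x^4/3 + 16*x^3/9 - x^2/9 - 74*x/9 - 8/3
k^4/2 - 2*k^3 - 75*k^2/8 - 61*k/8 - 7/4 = (k/2 + 1)*(k - 7)*(k + 1/2)^2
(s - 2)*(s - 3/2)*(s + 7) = s^3 + 7*s^2/2 - 43*s/2 + 21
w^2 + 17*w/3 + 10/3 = (w + 2/3)*(w + 5)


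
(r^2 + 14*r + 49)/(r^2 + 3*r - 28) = (r + 7)/(r - 4)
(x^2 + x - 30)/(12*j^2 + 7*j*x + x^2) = (x^2 + x - 30)/(12*j^2 + 7*j*x + x^2)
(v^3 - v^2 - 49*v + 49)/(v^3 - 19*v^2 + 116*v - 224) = (v^2 + 6*v - 7)/(v^2 - 12*v + 32)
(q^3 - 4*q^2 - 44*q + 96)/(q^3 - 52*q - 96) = (q - 2)/(q + 2)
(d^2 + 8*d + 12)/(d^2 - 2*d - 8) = (d + 6)/(d - 4)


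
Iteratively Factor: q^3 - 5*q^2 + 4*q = (q - 4)*(q^2 - q) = q*(q - 4)*(q - 1)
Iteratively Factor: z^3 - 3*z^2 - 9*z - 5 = (z - 5)*(z^2 + 2*z + 1) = (z - 5)*(z + 1)*(z + 1)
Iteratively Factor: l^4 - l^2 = (l - 1)*(l^3 + l^2) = (l - 1)*(l + 1)*(l^2) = l*(l - 1)*(l + 1)*(l)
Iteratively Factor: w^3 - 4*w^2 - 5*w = (w)*(w^2 - 4*w - 5) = w*(w + 1)*(w - 5)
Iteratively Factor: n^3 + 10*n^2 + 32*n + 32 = (n + 4)*(n^2 + 6*n + 8) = (n + 2)*(n + 4)*(n + 4)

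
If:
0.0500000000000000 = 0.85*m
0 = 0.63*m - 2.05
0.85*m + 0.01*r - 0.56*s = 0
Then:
No Solution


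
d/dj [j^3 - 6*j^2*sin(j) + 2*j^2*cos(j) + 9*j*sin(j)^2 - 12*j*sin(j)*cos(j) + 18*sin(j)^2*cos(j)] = -2*j^2*sin(j) - 6*j^2*cos(j) + 3*j^2 + 24*j*sin(j)^2 + 18*j*sin(j)*cos(j) - 12*j*sin(j) + 4*j*cos(j) - 12*j - 54*sin(j)^3 + 9*sin(j)^2 - 12*sin(j)*cos(j) + 36*sin(j)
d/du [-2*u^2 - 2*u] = -4*u - 2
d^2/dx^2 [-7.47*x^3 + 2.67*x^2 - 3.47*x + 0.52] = 5.34 - 44.82*x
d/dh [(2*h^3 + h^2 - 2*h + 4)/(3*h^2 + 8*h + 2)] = 2*(3*h^4 + 16*h^3 + 13*h^2 - 10*h - 18)/(9*h^4 + 48*h^3 + 76*h^2 + 32*h + 4)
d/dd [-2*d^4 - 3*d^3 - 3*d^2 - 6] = d*(-8*d^2 - 9*d - 6)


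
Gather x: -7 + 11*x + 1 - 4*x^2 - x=-4*x^2 + 10*x - 6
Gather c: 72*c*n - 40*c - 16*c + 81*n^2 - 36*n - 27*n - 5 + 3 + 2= c*(72*n - 56) + 81*n^2 - 63*n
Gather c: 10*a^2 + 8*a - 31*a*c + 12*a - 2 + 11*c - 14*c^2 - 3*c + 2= 10*a^2 + 20*a - 14*c^2 + c*(8 - 31*a)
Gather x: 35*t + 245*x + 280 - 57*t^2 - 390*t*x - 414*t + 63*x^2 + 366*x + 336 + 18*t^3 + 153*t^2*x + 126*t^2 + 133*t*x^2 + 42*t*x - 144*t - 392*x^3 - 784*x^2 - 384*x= 18*t^3 + 69*t^2 - 523*t - 392*x^3 + x^2*(133*t - 721) + x*(153*t^2 - 348*t + 227) + 616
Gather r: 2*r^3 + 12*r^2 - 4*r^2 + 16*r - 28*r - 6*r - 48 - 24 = 2*r^3 + 8*r^2 - 18*r - 72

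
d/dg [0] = 0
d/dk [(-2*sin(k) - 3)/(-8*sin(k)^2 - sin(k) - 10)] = (-16*sin(k)^2 - 48*sin(k) + 17)*cos(k)/(8*sin(k)^2 + sin(k) + 10)^2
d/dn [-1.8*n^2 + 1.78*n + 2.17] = 1.78 - 3.6*n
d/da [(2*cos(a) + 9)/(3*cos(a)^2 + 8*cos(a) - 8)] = 2*(3*cos(a)^2 + 27*cos(a) + 44)*sin(a)/(-3*sin(a)^2 + 8*cos(a) - 5)^2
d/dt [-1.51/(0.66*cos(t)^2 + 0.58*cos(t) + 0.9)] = -(1.9932*cos(t) + 0.8758)*sin(t)/(0.66*cos(t)^2 + 0.58*cos(t) + 0.9)^2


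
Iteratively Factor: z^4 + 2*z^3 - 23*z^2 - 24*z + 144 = (z - 3)*(z^3 + 5*z^2 - 8*z - 48) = (z - 3)*(z + 4)*(z^2 + z - 12) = (z - 3)^2*(z + 4)*(z + 4)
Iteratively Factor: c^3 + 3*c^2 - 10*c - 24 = (c + 2)*(c^2 + c - 12) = (c - 3)*(c + 2)*(c + 4)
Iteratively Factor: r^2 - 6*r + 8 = (r - 2)*(r - 4)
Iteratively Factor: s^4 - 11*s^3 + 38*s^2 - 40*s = (s - 2)*(s^3 - 9*s^2 + 20*s) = (s - 5)*(s - 2)*(s^2 - 4*s) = (s - 5)*(s - 4)*(s - 2)*(s)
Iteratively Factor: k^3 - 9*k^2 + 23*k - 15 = (k - 5)*(k^2 - 4*k + 3) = (k - 5)*(k - 3)*(k - 1)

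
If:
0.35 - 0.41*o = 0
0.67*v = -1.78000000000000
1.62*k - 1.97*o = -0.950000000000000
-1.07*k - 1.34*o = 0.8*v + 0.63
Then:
No Solution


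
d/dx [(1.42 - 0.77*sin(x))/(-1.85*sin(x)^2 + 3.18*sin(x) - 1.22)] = (-1.4245*sin(x)^2 + 5.254*sin(x) - 3.5762)*cos(x)/(3.4225*sin(x)^4 - 11.766*sin(x)^3 + 14.6264*sin(x)^2 - 7.7592*sin(x) + 1.4884)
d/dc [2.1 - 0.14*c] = -0.140000000000000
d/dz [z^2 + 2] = 2*z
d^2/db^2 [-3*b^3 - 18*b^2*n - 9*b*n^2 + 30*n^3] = -18*b - 36*n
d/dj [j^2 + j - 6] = 2*j + 1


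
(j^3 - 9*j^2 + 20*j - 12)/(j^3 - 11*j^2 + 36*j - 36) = (j - 1)/(j - 3)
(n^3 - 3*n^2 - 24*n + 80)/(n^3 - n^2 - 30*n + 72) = (n^2 + n - 20)/(n^2 + 3*n - 18)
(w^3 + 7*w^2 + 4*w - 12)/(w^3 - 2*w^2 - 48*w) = (w^2 + w - 2)/(w*(w - 8))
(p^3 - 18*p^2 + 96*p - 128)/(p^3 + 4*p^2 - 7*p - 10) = (p^2 - 16*p + 64)/(p^2 + 6*p + 5)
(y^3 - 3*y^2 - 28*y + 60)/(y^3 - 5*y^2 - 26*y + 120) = (y - 2)/(y - 4)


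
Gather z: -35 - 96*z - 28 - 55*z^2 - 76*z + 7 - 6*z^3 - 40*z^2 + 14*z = -6*z^3 - 95*z^2 - 158*z - 56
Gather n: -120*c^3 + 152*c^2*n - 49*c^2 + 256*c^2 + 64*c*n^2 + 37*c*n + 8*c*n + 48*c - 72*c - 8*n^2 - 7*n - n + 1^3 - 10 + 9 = -120*c^3 + 207*c^2 - 24*c + n^2*(64*c - 8) + n*(152*c^2 + 45*c - 8)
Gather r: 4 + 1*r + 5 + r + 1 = 2*r + 10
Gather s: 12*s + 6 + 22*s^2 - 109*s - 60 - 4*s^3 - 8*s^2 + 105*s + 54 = -4*s^3 + 14*s^2 + 8*s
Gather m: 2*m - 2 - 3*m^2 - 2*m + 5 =3 - 3*m^2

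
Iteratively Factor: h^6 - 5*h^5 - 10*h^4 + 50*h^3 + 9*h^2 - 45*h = (h - 5)*(h^5 - 10*h^3 + 9*h) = (h - 5)*(h - 3)*(h^4 + 3*h^3 - h^2 - 3*h) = (h - 5)*(h - 3)*(h + 3)*(h^3 - h) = (h - 5)*(h - 3)*(h - 1)*(h + 3)*(h^2 + h) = h*(h - 5)*(h - 3)*(h - 1)*(h + 3)*(h + 1)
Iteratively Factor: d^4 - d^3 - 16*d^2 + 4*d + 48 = (d + 2)*(d^3 - 3*d^2 - 10*d + 24) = (d + 2)*(d + 3)*(d^2 - 6*d + 8) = (d - 2)*(d + 2)*(d + 3)*(d - 4)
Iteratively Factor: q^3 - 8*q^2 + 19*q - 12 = (q - 1)*(q^2 - 7*q + 12) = (q - 3)*(q - 1)*(q - 4)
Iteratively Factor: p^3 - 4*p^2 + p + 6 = (p - 3)*(p^2 - p - 2) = (p - 3)*(p + 1)*(p - 2)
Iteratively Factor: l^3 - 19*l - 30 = (l - 5)*(l^2 + 5*l + 6) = (l - 5)*(l + 2)*(l + 3)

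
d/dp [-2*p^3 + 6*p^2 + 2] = 6*p*(2 - p)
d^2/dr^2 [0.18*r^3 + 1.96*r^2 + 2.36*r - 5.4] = 1.08*r + 3.92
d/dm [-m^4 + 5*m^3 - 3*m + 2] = -4*m^3 + 15*m^2 - 3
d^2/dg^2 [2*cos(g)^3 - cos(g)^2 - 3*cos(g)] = 3*cos(g)/2 + 2*cos(2*g) - 9*cos(3*g)/2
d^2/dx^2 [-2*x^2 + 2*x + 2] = -4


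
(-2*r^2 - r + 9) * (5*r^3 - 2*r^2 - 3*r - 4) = -10*r^5 - r^4 + 53*r^3 - 7*r^2 - 23*r - 36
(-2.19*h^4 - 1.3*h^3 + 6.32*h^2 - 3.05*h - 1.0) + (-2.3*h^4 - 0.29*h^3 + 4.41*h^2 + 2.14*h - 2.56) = -4.49*h^4 - 1.59*h^3 + 10.73*h^2 - 0.91*h - 3.56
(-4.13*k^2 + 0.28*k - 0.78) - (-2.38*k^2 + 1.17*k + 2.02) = -1.75*k^2 - 0.89*k - 2.8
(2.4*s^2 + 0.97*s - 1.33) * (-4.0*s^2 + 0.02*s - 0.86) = -9.6*s^4 - 3.832*s^3 + 3.2754*s^2 - 0.8608*s + 1.1438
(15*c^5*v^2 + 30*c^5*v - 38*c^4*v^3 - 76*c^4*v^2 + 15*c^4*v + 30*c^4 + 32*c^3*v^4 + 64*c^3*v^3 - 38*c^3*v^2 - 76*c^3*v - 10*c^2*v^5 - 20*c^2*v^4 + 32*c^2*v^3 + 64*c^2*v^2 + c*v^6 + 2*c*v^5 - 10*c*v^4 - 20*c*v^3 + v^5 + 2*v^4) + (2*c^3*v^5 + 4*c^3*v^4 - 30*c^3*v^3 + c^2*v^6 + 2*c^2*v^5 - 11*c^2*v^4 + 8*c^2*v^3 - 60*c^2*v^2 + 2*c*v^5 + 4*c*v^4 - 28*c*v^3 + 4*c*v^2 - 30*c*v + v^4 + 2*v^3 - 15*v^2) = 15*c^5*v^2 + 30*c^5*v - 38*c^4*v^3 - 76*c^4*v^2 + 15*c^4*v + 30*c^4 + 2*c^3*v^5 + 36*c^3*v^4 + 34*c^3*v^3 - 38*c^3*v^2 - 76*c^3*v + c^2*v^6 - 8*c^2*v^5 - 31*c^2*v^4 + 40*c^2*v^3 + 4*c^2*v^2 + c*v^6 + 4*c*v^5 - 6*c*v^4 - 48*c*v^3 + 4*c*v^2 - 30*c*v + v^5 + 3*v^4 + 2*v^3 - 15*v^2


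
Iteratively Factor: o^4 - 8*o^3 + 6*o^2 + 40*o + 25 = (o + 1)*(o^3 - 9*o^2 + 15*o + 25) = (o - 5)*(o + 1)*(o^2 - 4*o - 5) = (o - 5)^2*(o + 1)*(o + 1)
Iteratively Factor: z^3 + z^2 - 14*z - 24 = (z + 2)*(z^2 - z - 12) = (z - 4)*(z + 2)*(z + 3)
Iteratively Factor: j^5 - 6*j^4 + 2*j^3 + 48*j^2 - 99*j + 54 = (j - 3)*(j^4 - 3*j^3 - 7*j^2 + 27*j - 18) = (j - 3)*(j - 2)*(j^3 - j^2 - 9*j + 9) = (j - 3)^2*(j - 2)*(j^2 + 2*j - 3) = (j - 3)^2*(j - 2)*(j - 1)*(j + 3)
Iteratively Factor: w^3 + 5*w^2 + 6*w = (w)*(w^2 + 5*w + 6) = w*(w + 2)*(w + 3)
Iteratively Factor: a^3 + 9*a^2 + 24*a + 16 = (a + 4)*(a^2 + 5*a + 4) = (a + 1)*(a + 4)*(a + 4)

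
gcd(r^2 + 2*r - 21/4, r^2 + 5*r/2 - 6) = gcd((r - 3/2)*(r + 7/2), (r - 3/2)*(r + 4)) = r - 3/2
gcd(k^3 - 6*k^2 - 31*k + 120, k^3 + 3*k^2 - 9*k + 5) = k + 5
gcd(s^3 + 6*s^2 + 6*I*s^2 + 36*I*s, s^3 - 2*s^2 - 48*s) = s^2 + 6*s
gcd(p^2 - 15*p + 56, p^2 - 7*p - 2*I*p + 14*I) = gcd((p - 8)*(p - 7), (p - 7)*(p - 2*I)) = p - 7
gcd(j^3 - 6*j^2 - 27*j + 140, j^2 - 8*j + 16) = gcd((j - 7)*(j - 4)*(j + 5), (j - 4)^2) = j - 4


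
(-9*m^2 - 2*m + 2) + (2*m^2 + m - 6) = -7*m^2 - m - 4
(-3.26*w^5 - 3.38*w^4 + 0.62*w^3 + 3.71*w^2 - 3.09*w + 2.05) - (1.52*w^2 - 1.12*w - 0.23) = -3.26*w^5 - 3.38*w^4 + 0.62*w^3 + 2.19*w^2 - 1.97*w + 2.28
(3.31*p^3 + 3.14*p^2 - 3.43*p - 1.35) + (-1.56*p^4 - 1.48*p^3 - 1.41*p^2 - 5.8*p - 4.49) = -1.56*p^4 + 1.83*p^3 + 1.73*p^2 - 9.23*p - 5.84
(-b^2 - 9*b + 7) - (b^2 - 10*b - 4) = -2*b^2 + b + 11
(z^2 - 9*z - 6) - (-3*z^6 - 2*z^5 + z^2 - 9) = 3*z^6 + 2*z^5 - 9*z + 3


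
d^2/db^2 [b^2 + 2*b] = 2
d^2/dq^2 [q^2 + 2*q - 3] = 2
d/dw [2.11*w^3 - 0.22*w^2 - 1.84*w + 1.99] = 6.33*w^2 - 0.44*w - 1.84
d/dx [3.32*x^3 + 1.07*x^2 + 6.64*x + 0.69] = 9.96*x^2 + 2.14*x + 6.64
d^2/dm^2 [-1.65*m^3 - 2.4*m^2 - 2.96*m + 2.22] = -9.9*m - 4.8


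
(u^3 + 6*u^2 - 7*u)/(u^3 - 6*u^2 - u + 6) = u*(u + 7)/(u^2 - 5*u - 6)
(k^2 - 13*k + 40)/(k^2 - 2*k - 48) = (k - 5)/(k + 6)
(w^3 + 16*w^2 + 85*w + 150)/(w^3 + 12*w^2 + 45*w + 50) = (w + 6)/(w + 2)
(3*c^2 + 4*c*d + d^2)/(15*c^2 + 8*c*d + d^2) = (c + d)/(5*c + d)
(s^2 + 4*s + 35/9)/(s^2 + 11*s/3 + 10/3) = (s + 7/3)/(s + 2)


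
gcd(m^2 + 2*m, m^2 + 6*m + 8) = m + 2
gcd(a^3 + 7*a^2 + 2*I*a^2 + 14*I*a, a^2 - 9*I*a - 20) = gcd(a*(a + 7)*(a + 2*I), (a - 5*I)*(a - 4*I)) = 1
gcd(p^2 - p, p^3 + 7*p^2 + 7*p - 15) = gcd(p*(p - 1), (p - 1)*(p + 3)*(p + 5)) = p - 1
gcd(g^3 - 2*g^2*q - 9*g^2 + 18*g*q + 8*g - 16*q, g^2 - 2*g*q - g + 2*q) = -g^2 + 2*g*q + g - 2*q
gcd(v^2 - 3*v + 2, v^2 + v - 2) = v - 1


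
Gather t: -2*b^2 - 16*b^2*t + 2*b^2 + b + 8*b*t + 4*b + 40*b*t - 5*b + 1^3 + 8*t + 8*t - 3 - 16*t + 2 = t*(-16*b^2 + 48*b)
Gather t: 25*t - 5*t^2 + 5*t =-5*t^2 + 30*t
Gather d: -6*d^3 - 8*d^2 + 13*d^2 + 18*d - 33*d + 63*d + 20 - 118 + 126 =-6*d^3 + 5*d^2 + 48*d + 28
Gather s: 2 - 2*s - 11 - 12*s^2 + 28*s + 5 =-12*s^2 + 26*s - 4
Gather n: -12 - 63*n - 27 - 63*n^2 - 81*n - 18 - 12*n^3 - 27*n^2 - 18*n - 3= -12*n^3 - 90*n^2 - 162*n - 60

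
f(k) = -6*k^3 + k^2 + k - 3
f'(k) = -18*k^2 + 2*k + 1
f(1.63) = -24.70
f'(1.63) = -43.56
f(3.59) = -264.13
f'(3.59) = -223.81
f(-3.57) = 279.17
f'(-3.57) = -235.55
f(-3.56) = 276.82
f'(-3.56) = -234.24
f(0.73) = -4.07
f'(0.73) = -7.13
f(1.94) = -41.10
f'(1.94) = -62.86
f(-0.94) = 1.93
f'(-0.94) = -16.78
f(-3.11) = 184.04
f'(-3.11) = -179.32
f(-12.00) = 10497.00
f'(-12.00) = -2615.00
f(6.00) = -1257.00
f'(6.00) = -635.00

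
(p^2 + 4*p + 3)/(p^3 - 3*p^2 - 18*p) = (p + 1)/(p*(p - 6))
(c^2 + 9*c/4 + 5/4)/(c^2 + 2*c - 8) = (4*c^2 + 9*c + 5)/(4*(c^2 + 2*c - 8))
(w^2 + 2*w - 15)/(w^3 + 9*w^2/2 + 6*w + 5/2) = 2*(w^2 + 2*w - 15)/(2*w^3 + 9*w^2 + 12*w + 5)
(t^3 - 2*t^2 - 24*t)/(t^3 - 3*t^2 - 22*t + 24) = t/(t - 1)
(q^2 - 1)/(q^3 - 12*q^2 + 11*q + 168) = (q^2 - 1)/(q^3 - 12*q^2 + 11*q + 168)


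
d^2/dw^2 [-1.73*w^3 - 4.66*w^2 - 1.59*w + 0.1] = -10.38*w - 9.32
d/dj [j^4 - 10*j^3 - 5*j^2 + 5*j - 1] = 4*j^3 - 30*j^2 - 10*j + 5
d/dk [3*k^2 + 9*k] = 6*k + 9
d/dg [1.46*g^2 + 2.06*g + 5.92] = 2.92*g + 2.06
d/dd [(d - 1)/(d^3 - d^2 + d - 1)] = -2*d/(d^4 + 2*d^2 + 1)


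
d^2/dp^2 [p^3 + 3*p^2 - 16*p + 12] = 6*p + 6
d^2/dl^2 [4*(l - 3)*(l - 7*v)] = 8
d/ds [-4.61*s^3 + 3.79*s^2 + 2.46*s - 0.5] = -13.83*s^2 + 7.58*s + 2.46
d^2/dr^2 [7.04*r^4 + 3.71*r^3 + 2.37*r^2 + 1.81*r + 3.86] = 84.48*r^2 + 22.26*r + 4.74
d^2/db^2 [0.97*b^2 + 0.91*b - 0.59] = 1.94000000000000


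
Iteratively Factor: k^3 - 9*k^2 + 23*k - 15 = (k - 1)*(k^2 - 8*k + 15) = (k - 3)*(k - 1)*(k - 5)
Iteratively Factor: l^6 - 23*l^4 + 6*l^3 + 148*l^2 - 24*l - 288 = (l - 3)*(l^5 + 3*l^4 - 14*l^3 - 36*l^2 + 40*l + 96) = (l - 3)*(l + 2)*(l^4 + l^3 - 16*l^2 - 4*l + 48) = (l - 3)^2*(l + 2)*(l^3 + 4*l^2 - 4*l - 16) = (l - 3)^2*(l + 2)^2*(l^2 + 2*l - 8) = (l - 3)^2*(l + 2)^2*(l + 4)*(l - 2)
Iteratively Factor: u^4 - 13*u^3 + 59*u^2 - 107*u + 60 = (u - 4)*(u^3 - 9*u^2 + 23*u - 15) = (u - 5)*(u - 4)*(u^2 - 4*u + 3) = (u - 5)*(u - 4)*(u - 1)*(u - 3)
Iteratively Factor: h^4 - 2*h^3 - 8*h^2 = (h - 4)*(h^3 + 2*h^2) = h*(h - 4)*(h^2 + 2*h) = h*(h - 4)*(h + 2)*(h)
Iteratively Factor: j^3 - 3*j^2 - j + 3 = (j - 1)*(j^2 - 2*j - 3) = (j - 1)*(j + 1)*(j - 3)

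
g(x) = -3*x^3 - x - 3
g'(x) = -9*x^2 - 1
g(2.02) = -29.75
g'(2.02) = -37.72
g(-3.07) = 86.87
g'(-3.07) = -85.82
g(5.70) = -564.28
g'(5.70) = -293.41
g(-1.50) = 8.62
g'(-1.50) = -21.25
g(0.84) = -5.62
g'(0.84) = -7.35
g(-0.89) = 0.00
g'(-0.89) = -8.13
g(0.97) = -6.71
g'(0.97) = -9.47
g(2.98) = -85.37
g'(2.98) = -80.92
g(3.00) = -87.00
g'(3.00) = -82.00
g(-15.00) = 10137.00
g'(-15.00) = -2026.00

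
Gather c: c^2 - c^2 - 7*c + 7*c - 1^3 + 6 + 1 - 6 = 0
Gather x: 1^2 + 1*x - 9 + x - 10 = 2*x - 18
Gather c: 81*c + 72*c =153*c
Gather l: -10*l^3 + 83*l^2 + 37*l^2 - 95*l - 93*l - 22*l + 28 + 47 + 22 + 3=-10*l^3 + 120*l^2 - 210*l + 100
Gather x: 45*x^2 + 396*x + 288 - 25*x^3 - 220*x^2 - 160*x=-25*x^3 - 175*x^2 + 236*x + 288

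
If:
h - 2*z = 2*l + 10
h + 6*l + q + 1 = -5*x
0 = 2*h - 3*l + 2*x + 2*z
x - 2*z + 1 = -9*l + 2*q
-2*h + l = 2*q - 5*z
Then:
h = -3522/479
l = -1726/479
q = -3416/479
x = 3363/479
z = -2430/479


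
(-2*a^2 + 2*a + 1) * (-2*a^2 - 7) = 4*a^4 - 4*a^3 + 12*a^2 - 14*a - 7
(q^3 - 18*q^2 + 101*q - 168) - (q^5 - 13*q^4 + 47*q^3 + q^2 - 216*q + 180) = -q^5 + 13*q^4 - 46*q^3 - 19*q^2 + 317*q - 348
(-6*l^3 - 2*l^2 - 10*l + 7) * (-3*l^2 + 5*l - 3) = 18*l^5 - 24*l^4 + 38*l^3 - 65*l^2 + 65*l - 21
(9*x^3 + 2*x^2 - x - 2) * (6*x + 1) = 54*x^4 + 21*x^3 - 4*x^2 - 13*x - 2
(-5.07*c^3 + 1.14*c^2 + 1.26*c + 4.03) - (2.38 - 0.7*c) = -5.07*c^3 + 1.14*c^2 + 1.96*c + 1.65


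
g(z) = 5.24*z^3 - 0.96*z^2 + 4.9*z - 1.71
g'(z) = 15.72*z^2 - 1.92*z + 4.9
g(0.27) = -0.35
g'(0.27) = 5.53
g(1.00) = 7.47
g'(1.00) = 18.70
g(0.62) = 2.21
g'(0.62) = 9.75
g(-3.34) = -224.03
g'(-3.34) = 186.68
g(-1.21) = -18.33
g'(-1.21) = 30.24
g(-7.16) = -2009.41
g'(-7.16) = 824.54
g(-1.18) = -17.44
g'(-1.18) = 29.05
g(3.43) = 215.26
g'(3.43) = 183.26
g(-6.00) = -1197.51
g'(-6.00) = 582.34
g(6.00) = 1124.97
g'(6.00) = 559.30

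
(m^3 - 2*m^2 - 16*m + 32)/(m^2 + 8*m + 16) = (m^2 - 6*m + 8)/(m + 4)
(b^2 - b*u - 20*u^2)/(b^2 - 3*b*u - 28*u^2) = (-b + 5*u)/(-b + 7*u)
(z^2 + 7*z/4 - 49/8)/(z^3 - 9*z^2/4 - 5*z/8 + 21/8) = (2*z + 7)/(2*z^2 - z - 3)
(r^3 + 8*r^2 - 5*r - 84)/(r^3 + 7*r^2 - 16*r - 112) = (r - 3)/(r - 4)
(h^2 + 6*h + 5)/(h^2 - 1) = (h + 5)/(h - 1)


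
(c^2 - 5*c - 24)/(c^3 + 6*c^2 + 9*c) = (c - 8)/(c*(c + 3))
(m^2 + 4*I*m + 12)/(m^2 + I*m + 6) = (m + 6*I)/(m + 3*I)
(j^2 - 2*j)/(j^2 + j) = (j - 2)/(j + 1)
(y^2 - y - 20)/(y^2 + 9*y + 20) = (y - 5)/(y + 5)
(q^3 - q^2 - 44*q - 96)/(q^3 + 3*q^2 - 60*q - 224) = (q + 3)/(q + 7)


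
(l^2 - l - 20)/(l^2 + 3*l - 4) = (l - 5)/(l - 1)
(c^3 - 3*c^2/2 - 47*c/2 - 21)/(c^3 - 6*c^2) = 1 + 9/(2*c) + 7/(2*c^2)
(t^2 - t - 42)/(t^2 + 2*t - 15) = (t^2 - t - 42)/(t^2 + 2*t - 15)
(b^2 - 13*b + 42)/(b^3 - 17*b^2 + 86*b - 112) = (b - 6)/(b^2 - 10*b + 16)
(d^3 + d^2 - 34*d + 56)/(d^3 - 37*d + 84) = (d - 2)/(d - 3)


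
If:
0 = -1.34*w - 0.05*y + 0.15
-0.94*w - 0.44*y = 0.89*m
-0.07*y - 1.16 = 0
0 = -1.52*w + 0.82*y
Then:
No Solution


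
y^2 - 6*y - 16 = (y - 8)*(y + 2)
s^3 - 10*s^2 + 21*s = s*(s - 7)*(s - 3)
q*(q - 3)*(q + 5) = q^3 + 2*q^2 - 15*q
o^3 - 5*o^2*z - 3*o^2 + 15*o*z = o*(o - 3)*(o - 5*z)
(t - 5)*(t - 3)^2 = t^3 - 11*t^2 + 39*t - 45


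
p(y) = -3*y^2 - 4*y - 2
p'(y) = -6*y - 4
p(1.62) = -16.35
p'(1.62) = -13.72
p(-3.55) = -25.61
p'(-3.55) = 17.30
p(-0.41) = -0.86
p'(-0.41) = -1.54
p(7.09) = -181.16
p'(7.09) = -46.54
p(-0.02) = -1.92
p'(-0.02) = -3.88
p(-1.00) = -1.00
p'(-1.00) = 2.00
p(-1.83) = -4.73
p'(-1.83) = 6.98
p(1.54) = -15.27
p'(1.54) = -13.24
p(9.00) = -281.00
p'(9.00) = -58.00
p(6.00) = -134.00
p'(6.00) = -40.00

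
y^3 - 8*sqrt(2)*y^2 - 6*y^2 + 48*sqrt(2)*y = y*(y - 6)*(y - 8*sqrt(2))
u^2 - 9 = (u - 3)*(u + 3)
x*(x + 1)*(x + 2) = x^3 + 3*x^2 + 2*x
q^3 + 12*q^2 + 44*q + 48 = (q + 2)*(q + 4)*(q + 6)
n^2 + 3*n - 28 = (n - 4)*(n + 7)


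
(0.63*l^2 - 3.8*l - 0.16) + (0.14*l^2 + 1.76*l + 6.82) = 0.77*l^2 - 2.04*l + 6.66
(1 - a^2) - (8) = -a^2 - 7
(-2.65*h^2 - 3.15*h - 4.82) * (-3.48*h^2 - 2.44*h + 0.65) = 9.222*h^4 + 17.428*h^3 + 22.7371*h^2 + 9.7133*h - 3.133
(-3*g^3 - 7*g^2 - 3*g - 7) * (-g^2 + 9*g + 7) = 3*g^5 - 20*g^4 - 81*g^3 - 69*g^2 - 84*g - 49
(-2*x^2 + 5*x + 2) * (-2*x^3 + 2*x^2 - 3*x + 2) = 4*x^5 - 14*x^4 + 12*x^3 - 15*x^2 + 4*x + 4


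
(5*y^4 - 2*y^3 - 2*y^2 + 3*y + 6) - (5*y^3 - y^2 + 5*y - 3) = 5*y^4 - 7*y^3 - y^2 - 2*y + 9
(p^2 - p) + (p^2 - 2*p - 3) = 2*p^2 - 3*p - 3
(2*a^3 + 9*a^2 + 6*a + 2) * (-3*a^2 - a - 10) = -6*a^5 - 29*a^4 - 47*a^3 - 102*a^2 - 62*a - 20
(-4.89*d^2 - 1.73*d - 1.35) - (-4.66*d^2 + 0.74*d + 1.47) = -0.23*d^2 - 2.47*d - 2.82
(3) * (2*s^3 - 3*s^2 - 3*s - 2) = 6*s^3 - 9*s^2 - 9*s - 6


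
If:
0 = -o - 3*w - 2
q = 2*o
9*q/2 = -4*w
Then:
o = 8/23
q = 16/23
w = -18/23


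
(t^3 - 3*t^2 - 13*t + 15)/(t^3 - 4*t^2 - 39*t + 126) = (t^3 - 3*t^2 - 13*t + 15)/(t^3 - 4*t^2 - 39*t + 126)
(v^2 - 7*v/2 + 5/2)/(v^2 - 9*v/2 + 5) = (v - 1)/(v - 2)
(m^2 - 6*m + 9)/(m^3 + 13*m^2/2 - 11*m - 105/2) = 2*(m - 3)/(2*m^2 + 19*m + 35)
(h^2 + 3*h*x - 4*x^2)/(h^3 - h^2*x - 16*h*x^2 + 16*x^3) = 1/(h - 4*x)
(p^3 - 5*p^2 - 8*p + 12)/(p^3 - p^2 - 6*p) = (p^2 - 7*p + 6)/(p*(p - 3))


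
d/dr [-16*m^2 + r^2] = 2*r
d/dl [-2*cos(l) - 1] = 2*sin(l)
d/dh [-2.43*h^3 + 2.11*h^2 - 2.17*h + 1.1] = -7.29*h^2 + 4.22*h - 2.17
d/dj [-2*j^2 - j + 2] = -4*j - 1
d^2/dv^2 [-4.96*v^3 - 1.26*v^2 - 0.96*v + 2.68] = -29.76*v - 2.52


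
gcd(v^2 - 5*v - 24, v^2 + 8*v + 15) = v + 3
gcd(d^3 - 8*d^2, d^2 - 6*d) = d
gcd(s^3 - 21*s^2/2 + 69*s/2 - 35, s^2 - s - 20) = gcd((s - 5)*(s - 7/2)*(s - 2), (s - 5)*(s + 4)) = s - 5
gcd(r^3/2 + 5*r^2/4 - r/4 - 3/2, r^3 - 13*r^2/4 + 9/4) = r - 1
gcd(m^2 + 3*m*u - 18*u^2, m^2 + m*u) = 1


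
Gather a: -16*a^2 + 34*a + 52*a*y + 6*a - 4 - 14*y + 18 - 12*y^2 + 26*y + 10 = -16*a^2 + a*(52*y + 40) - 12*y^2 + 12*y + 24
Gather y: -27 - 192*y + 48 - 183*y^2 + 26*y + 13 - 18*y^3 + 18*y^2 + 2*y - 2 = -18*y^3 - 165*y^2 - 164*y + 32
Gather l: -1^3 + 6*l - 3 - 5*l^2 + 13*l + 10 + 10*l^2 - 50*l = 5*l^2 - 31*l + 6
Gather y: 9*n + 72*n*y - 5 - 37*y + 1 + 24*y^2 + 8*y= 9*n + 24*y^2 + y*(72*n - 29) - 4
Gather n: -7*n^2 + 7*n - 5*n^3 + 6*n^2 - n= -5*n^3 - n^2 + 6*n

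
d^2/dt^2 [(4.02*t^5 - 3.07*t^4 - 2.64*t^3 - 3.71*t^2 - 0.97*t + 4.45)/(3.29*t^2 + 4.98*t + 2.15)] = (261.077292*t^7 + 987.37177*t^6 + 1406.412792*t^5 + 704.146962*t^4 - 147.304862*t^3 + 106.5678*t^2 + 405.40551*t + 144.24204)/(35.611289*t^6 + 161.712054*t^5 + 314.595393*t^4 + 334.862172*t^3 + 205.586655*t^2 + 69.06015*t + 9.938375)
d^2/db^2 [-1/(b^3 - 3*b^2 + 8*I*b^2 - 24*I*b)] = 2*(b*(3*b - 3 + 8*I)*(b^2 - 3*b + 8*I*b - 24*I) - (3*b^2 - 6*b + 16*I*b - 24*I)^2)/(b^3*(b^2 - 3*b + 8*I*b - 24*I)^3)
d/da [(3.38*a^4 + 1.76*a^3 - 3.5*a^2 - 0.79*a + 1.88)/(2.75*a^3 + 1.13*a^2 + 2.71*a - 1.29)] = (9.295*a^6 + 7.6388*a^5 + 39.0932*a^4 - 3.5566*a^3 - 30.9135*a^2 + 4.7812*a - 4.0757)/(7.5625*a^6 + 6.215*a^5 + 16.1819*a^4 - 0.970400000000001*a^3 + 4.4287*a^2 - 6.9918*a + 1.6641)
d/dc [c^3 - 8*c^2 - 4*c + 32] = 3*c^2 - 16*c - 4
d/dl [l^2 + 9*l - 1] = 2*l + 9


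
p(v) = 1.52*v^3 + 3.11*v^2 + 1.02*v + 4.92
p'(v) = 4.56*v^2 + 6.22*v + 1.02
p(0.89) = 9.36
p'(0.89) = 10.17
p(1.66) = 22.14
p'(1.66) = 23.91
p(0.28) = 5.48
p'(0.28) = 3.12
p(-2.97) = -10.50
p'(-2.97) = 22.77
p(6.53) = 567.43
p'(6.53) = 236.08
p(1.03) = 10.93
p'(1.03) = 12.26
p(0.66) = 7.38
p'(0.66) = 7.11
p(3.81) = 138.02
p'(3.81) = 90.91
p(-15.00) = -4440.63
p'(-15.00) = 933.72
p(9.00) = 1374.09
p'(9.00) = 426.36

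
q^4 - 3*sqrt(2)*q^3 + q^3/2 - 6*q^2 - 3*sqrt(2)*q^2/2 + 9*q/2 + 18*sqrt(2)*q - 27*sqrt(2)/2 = (q - 3/2)*(q - 1)*(q + 3)*(q - 3*sqrt(2))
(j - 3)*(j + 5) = j^2 + 2*j - 15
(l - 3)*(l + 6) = l^2 + 3*l - 18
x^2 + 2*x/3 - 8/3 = (x - 4/3)*(x + 2)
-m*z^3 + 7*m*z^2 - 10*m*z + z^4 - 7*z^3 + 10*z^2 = z*(-m + z)*(z - 5)*(z - 2)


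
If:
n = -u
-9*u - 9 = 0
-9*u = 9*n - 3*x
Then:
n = 1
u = -1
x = 0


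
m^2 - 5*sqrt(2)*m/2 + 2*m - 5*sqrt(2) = (m + 2)*(m - 5*sqrt(2)/2)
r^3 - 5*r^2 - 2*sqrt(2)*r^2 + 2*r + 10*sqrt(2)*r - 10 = (r - 5)*(r - sqrt(2))^2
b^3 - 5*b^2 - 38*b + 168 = (b - 7)*(b - 4)*(b + 6)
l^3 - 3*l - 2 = (l - 2)*(l + 1)^2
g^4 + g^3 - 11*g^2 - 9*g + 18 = (g - 3)*(g - 1)*(g + 2)*(g + 3)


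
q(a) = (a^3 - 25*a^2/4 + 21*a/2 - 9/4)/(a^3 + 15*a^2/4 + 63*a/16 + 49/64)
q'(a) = (-3*a^2 - 15*a/2 - 63/16)*(a^3 - 25*a^2/4 + 21*a/2 - 9/4)/(a^3 + 15*a^2/4 + 63*a/16 + 49/64)^2 + (3*a^2 - 25*a/2 + 21/2)/(a^3 + 15*a^2/4 + 63*a/16 + 49/64)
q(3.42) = 0.01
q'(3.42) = 0.03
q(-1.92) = 1088.37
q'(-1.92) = 12512.06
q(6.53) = 0.17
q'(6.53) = 0.06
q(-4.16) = 9.96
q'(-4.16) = 5.77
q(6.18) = 0.15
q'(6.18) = 0.06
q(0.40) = 0.34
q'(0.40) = 1.16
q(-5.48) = 5.66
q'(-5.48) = 1.80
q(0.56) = 0.43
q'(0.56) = 0.13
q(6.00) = 0.14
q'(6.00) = 0.06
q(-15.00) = 1.91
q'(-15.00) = 0.08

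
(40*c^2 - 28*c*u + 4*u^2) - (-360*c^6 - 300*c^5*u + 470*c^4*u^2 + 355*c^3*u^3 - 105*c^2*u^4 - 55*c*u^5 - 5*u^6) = 360*c^6 + 300*c^5*u - 470*c^4*u^2 - 355*c^3*u^3 + 105*c^2*u^4 + 40*c^2 + 55*c*u^5 - 28*c*u + 5*u^6 + 4*u^2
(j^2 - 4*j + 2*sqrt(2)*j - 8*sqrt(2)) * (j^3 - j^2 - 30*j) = j^5 - 5*j^4 + 2*sqrt(2)*j^4 - 26*j^3 - 10*sqrt(2)*j^3 - 52*sqrt(2)*j^2 + 120*j^2 + 240*sqrt(2)*j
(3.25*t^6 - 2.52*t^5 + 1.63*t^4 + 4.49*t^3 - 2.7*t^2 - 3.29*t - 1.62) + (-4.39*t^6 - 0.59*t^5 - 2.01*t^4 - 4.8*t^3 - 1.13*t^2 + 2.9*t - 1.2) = -1.14*t^6 - 3.11*t^5 - 0.38*t^4 - 0.31*t^3 - 3.83*t^2 - 0.39*t - 2.82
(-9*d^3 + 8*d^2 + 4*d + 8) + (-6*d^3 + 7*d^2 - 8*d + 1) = -15*d^3 + 15*d^2 - 4*d + 9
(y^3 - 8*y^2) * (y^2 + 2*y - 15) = y^5 - 6*y^4 - 31*y^3 + 120*y^2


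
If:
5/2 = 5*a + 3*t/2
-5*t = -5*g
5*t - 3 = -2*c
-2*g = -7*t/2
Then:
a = 1/2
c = 3/2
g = 0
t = 0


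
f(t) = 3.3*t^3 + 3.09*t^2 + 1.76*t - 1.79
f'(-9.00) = 748.04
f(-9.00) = -2173.04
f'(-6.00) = 321.08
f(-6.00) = -613.91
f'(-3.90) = 128.24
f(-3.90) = -157.41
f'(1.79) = 44.54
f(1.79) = 30.19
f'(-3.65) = 111.10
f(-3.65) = -127.52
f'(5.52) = 337.53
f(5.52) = 657.13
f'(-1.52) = 15.24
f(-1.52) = -8.92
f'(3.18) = 121.53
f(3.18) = 141.17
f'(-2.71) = 57.72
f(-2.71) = -49.54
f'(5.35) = 318.19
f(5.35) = 601.40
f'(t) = 9.9*t^2 + 6.18*t + 1.76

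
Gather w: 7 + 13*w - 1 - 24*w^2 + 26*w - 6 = -24*w^2 + 39*w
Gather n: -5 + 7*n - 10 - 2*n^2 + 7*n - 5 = -2*n^2 + 14*n - 20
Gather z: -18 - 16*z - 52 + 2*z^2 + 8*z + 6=2*z^2 - 8*z - 64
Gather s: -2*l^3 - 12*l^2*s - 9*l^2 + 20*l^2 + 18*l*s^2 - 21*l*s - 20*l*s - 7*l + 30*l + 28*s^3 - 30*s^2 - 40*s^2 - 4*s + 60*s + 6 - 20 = -2*l^3 + 11*l^2 + 23*l + 28*s^3 + s^2*(18*l - 70) + s*(-12*l^2 - 41*l + 56) - 14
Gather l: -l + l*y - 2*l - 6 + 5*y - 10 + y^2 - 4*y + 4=l*(y - 3) + y^2 + y - 12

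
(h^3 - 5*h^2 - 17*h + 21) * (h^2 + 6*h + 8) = h^5 + h^4 - 39*h^3 - 121*h^2 - 10*h + 168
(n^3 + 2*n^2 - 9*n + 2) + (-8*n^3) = -7*n^3 + 2*n^2 - 9*n + 2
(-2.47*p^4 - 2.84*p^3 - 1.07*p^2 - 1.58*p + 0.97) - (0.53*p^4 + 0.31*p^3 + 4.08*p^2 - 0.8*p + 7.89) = -3.0*p^4 - 3.15*p^3 - 5.15*p^2 - 0.78*p - 6.92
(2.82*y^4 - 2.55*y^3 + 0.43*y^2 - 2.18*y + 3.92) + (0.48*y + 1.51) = 2.82*y^4 - 2.55*y^3 + 0.43*y^2 - 1.7*y + 5.43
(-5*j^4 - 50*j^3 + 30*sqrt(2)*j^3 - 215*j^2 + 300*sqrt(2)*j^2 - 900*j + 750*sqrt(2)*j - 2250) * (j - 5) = -5*j^5 - 25*j^4 + 30*sqrt(2)*j^4 + 35*j^3 + 150*sqrt(2)*j^3 - 750*sqrt(2)*j^2 + 175*j^2 - 3750*sqrt(2)*j + 2250*j + 11250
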